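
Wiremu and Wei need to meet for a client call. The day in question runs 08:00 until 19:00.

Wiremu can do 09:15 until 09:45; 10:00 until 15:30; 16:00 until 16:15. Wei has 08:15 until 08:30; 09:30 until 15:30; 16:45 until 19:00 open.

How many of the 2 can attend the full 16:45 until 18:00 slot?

Wei can make the full 16:45-18:00 slot — that's 1.

1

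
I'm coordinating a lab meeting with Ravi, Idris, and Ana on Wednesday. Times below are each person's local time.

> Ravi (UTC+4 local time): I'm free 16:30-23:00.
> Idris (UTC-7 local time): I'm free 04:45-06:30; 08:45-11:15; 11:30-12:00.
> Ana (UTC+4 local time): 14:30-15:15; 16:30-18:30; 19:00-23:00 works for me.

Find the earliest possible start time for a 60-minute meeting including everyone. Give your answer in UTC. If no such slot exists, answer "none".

Ravi in UTC: 12:30-19:00 (subtract 4h to convert from UTC+4).
Idris in UTC: 11:45-13:30, 15:45-18:15, 18:30-19:00 (add 7h to convert from UTC-7).
Ana in UTC: 10:30-11:15, 12:30-14:30, 15:00-19:00 (subtract 4h to convert from UTC+4).
Ravi ∩ Idris: 12:30-13:30, 15:45-18:15, 18:30-19:00.
Ravi ∩ Idris ∩ Ana: 12:30-13:30, 15:45-18:15, 18:30-19:00.
The first common window of at least 60 minutes is 12:30-13:30, so the earliest start is 12:30.

12:30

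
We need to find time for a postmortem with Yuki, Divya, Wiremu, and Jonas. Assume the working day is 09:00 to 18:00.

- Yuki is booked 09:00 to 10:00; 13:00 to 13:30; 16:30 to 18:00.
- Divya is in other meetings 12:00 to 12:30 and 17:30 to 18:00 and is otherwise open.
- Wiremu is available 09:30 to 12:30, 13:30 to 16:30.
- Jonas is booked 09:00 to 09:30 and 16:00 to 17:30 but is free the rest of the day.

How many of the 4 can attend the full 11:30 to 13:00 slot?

Yuki free: 10:00-13:00, 13:30-16:30 (invert busy blocks within the working day).
Divya free: 09:00-12:00, 12:30-17:30 (invert busy blocks within the working day).
Wiremu free: 09:30-12:30, 13:30-16:30.
Jonas free: 09:30-16:00, 17:30-18:00 (invert busy blocks within the working day).
Yuki and Jonas can make the full 11:30-13:00 slot — that's 2.

2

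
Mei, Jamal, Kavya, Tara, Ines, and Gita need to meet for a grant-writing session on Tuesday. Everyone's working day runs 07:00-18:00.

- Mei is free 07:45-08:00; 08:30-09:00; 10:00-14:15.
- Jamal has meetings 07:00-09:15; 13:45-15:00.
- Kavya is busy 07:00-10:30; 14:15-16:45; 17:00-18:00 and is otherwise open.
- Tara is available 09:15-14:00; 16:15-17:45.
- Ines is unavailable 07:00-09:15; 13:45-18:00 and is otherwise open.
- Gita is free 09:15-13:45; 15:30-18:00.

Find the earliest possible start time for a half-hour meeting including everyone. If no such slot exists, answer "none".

Mei free: 07:45-08:00, 08:30-09:00, 10:00-14:15.
Jamal free: 09:15-13:45, 15:00-18:00 (invert busy blocks within the working day).
Kavya free: 10:30-14:15, 16:45-17:00 (invert busy blocks within the working day).
Tara free: 09:15-14:00, 16:15-17:45.
Ines free: 09:15-13:45 (invert busy blocks within the working day).
Gita free: 09:15-13:45, 15:30-18:00.
Mei ∩ Jamal: 10:00-13:45.
Mei ∩ Jamal ∩ Kavya: 10:30-13:45.
Mei ∩ Jamal ∩ Kavya ∩ Tara: 10:30-13:45.
Mei ∩ Jamal ∩ Kavya ∩ Tara ∩ Ines: 10:30-13:45.
Mei ∩ Jamal ∩ Kavya ∩ Tara ∩ Ines ∩ Gita: 10:30-13:45.
Those are the intersection windows.
The first common window of at least 30 minutes is 10:30-13:45, so the earliest start is 10:30.

10:30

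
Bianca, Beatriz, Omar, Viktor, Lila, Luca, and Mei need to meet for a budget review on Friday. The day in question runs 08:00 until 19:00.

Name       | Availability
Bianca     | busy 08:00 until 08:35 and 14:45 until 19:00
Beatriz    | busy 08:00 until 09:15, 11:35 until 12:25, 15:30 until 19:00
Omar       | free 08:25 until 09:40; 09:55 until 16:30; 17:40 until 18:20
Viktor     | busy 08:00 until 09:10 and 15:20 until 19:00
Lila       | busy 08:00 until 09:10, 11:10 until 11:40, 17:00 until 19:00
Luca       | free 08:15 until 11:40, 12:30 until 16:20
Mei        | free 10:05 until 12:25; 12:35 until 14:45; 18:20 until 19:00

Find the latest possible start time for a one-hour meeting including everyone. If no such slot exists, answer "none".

13:45

Bianca free: 08:35-14:45 (invert busy blocks within the working day).
Beatriz free: 09:15-11:35, 12:25-15:30 (invert busy blocks within the working day).
Omar free: 08:25-09:40, 09:55-16:30, 17:40-18:20.
Viktor free: 09:10-15:20 (invert busy blocks within the working day).
Lila free: 09:10-11:10, 11:40-17:00 (invert busy blocks within the working day).
Luca free: 08:15-11:40, 12:30-16:20.
Mei free: 10:05-12:25, 12:35-14:45, 18:20-19:00.
Bianca ∩ Beatriz: 09:15-11:35, 12:25-14:45.
Bianca ∩ Beatriz ∩ Omar: 09:15-09:40, 09:55-11:35, 12:25-14:45.
Bianca ∩ Beatriz ∩ Omar ∩ Viktor: 09:15-09:40, 09:55-11:35, 12:25-14:45.
Bianca ∩ Beatriz ∩ Omar ∩ Viktor ∩ Lila: 09:15-09:40, 09:55-11:10, 12:25-14:45.
Bianca ∩ Beatriz ∩ Omar ∩ Viktor ∩ Lila ∩ Luca: 09:15-09:40, 09:55-11:10, 12:30-14:45.
Bianca ∩ Beatriz ∩ Omar ∩ Viktor ∩ Lila ∩ Luca ∩ Mei: 10:05-11:10, 12:35-14:45.
The last common window of at least 60 minutes is 12:35-14:45; a 60-minute meeting can start as late as 13:45 and still end by 14:45.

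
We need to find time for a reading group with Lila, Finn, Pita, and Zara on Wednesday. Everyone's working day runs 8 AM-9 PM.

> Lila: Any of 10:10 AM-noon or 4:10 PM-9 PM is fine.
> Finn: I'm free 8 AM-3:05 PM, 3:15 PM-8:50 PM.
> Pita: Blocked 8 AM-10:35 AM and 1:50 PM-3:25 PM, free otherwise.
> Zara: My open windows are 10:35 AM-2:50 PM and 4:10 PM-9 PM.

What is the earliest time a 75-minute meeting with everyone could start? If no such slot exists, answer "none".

Lila free: 10:10-12:00, 16:10-21:00.
Finn free: 08:00-15:05, 15:15-20:50.
Pita free: 10:35-13:50, 15:25-21:00 (invert busy blocks within the working day).
Zara free: 10:35-14:50, 16:10-21:00.
Lila ∩ Finn: 10:10-12:00, 16:10-20:50.
Lila ∩ Finn ∩ Pita: 10:35-12:00, 16:10-20:50.
Lila ∩ Finn ∩ Pita ∩ Zara: 10:35-12:00, 16:10-20:50.
The first common window of at least 75 minutes is 10:35-12:00, so the earliest start is 10:35.

10:35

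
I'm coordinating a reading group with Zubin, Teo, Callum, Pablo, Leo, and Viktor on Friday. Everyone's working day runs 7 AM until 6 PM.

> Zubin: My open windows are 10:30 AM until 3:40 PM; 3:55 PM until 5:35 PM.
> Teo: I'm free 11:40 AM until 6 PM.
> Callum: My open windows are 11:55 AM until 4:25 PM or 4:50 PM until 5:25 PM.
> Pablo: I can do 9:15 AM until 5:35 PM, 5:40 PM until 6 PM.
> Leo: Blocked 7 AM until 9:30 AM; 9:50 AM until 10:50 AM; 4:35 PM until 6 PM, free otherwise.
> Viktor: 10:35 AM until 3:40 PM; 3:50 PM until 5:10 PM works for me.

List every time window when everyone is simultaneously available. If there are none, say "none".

11:55-15:40, 15:55-16:25

Zubin free: 10:30-15:40, 15:55-17:35.
Teo free: 11:40-18:00.
Callum free: 11:55-16:25, 16:50-17:25.
Pablo free: 09:15-17:35, 17:40-18:00.
Leo free: 09:30-09:50, 10:50-16:35 (invert busy blocks within the working day).
Viktor free: 10:35-15:40, 15:50-17:10.
Zubin ∩ Teo: 11:40-15:40, 15:55-17:35.
Zubin ∩ Teo ∩ Callum: 11:55-15:40, 15:55-16:25, 16:50-17:25.
Zubin ∩ Teo ∩ Callum ∩ Pablo: 11:55-15:40, 15:55-16:25, 16:50-17:25.
Zubin ∩ Teo ∩ Callum ∩ Pablo ∩ Leo: 11:55-15:40, 15:55-16:25.
Zubin ∩ Teo ∩ Callum ∩ Pablo ∩ Leo ∩ Viktor: 11:55-15:40, 15:55-16:25.
Those are the intersection windows.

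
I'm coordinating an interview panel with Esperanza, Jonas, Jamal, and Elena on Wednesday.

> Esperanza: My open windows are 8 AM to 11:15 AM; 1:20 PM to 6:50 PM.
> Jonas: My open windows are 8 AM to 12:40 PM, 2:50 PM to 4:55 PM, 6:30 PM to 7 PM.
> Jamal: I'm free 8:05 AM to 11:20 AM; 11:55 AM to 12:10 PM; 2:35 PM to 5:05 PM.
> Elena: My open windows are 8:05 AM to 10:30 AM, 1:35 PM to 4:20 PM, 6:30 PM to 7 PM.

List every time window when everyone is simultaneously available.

Esperanza ∩ Jonas: 08:00-11:15, 14:50-16:55, 18:30-18:50.
Esperanza ∩ Jonas ∩ Jamal: 08:05-11:15, 14:50-16:55.
Esperanza ∩ Jonas ∩ Jamal ∩ Elena: 08:05-10:30, 14:50-16:20.
Those are the intersection windows.

08:05-10:30, 14:50-16:20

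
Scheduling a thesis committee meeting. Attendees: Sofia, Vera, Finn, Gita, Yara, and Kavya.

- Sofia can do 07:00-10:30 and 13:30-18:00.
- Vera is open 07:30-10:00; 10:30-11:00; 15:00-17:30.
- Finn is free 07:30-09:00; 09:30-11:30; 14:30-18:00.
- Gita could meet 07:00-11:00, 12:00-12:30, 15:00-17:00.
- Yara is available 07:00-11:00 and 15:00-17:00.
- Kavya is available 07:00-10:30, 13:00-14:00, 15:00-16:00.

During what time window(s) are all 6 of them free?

Sofia ∩ Vera: 07:30-10:00, 15:00-17:30.
Sofia ∩ Vera ∩ Finn: 07:30-09:00, 09:30-10:00, 15:00-17:30.
Sofia ∩ Vera ∩ Finn ∩ Gita: 07:30-09:00, 09:30-10:00, 15:00-17:00.
Sofia ∩ Vera ∩ Finn ∩ Gita ∩ Yara: 07:30-09:00, 09:30-10:00, 15:00-17:00.
Sofia ∩ Vera ∩ Finn ∩ Gita ∩ Yara ∩ Kavya: 07:30-09:00, 09:30-10:00, 15:00-16:00.

07:30-09:00, 09:30-10:00, 15:00-16:00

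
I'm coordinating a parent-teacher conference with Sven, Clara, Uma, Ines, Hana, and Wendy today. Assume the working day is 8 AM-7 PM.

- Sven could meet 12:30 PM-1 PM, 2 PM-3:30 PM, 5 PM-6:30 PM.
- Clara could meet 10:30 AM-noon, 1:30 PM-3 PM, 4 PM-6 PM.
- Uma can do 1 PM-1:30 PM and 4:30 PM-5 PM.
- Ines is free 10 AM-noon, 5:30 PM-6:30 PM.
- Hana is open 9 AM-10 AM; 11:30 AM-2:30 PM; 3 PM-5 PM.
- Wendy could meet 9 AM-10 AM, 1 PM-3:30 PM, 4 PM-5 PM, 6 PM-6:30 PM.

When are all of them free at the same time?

none

Sven ∩ Clara: 14:00-15:00, 17:00-18:00.
Sven ∩ Clara ∩ Uma: ∅.
Sven ∩ Clara ∩ Uma ∩ Ines: ∅.
Sven ∩ Clara ∩ Uma ∩ Ines ∩ Hana: ∅.
Sven ∩ Clara ∩ Uma ∩ Ines ∩ Hana ∩ Wendy: ∅.
There is no time when everyone is free.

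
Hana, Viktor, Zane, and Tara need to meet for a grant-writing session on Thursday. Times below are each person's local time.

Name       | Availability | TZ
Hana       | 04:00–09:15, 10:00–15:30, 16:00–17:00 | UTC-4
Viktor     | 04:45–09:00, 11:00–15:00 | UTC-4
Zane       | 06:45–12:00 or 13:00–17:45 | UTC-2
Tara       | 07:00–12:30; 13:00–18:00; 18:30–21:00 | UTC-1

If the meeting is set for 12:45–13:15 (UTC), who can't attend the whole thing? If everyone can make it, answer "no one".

Viktor

Hana in UTC: 08:00-13:15, 14:00-19:30, 20:00-21:00 (add 4h to convert from UTC-4).
Viktor in UTC: 08:45-13:00, 15:00-19:00 (add 4h to convert from UTC-4).
Zane in UTC: 08:45-14:00, 15:00-19:45 (add 2h to convert from UTC-2).
Tara in UTC: 08:00-13:30, 14:00-19:00, 19:30-22:00 (add 1h to convert from UTC-1).
Hana: free for 12:45-13:15. Viktor: not fully free for 12:45-13:15. Zane: free for 12:45-13:15. Tara: free for 12:45-13:15.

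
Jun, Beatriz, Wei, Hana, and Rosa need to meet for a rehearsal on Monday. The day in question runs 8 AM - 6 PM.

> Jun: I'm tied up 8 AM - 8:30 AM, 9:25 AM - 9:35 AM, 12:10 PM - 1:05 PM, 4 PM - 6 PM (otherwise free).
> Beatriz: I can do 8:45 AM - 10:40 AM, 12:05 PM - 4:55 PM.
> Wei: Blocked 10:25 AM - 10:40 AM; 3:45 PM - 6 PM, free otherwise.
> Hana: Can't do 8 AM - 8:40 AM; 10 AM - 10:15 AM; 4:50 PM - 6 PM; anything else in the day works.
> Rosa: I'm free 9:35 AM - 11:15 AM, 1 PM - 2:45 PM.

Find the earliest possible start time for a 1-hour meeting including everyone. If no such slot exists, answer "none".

Jun free: 08:30-09:25, 09:35-12:10, 13:05-16:00 (invert busy blocks within the working day).
Beatriz free: 08:45-10:40, 12:05-16:55.
Wei free: 08:00-10:25, 10:40-15:45 (invert busy blocks within the working day).
Hana free: 08:40-10:00, 10:15-16:50 (invert busy blocks within the working day).
Rosa free: 09:35-11:15, 13:00-14:45.
Jun ∩ Beatriz: 08:45-09:25, 09:35-10:40, 12:05-12:10, 13:05-16:00.
Jun ∩ Beatriz ∩ Wei: 08:45-09:25, 09:35-10:25, 12:05-12:10, 13:05-15:45.
Jun ∩ Beatriz ∩ Wei ∩ Hana: 08:45-09:25, 09:35-10:00, 10:15-10:25, 12:05-12:10, 13:05-15:45.
Jun ∩ Beatriz ∩ Wei ∩ Hana ∩ Rosa: 09:35-10:00, 10:15-10:25, 13:05-14:45.
Those are the intersection windows.
The first common window of at least 60 minutes is 13:05-14:45, so the earliest start is 13:05.

13:05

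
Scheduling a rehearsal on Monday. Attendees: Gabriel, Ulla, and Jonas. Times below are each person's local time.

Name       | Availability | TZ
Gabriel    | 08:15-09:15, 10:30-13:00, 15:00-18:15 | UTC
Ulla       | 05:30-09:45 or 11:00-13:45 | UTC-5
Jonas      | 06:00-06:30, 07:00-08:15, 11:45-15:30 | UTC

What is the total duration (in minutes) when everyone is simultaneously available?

75

Gabriel in UTC: 08:15-09:15, 10:30-13:00, 15:00-18:15.
Ulla in UTC: 10:30-14:45, 16:00-18:45 (add 5h to convert from UTC-5).
Jonas in UTC: 06:00-06:30, 07:00-08:15, 11:45-15:30.
Gabriel ∩ Ulla: 10:30-13:00, 16:00-18:15.
Gabriel ∩ Ulla ∩ Jonas: 11:45-13:00.
That's a single block of 75 minutes.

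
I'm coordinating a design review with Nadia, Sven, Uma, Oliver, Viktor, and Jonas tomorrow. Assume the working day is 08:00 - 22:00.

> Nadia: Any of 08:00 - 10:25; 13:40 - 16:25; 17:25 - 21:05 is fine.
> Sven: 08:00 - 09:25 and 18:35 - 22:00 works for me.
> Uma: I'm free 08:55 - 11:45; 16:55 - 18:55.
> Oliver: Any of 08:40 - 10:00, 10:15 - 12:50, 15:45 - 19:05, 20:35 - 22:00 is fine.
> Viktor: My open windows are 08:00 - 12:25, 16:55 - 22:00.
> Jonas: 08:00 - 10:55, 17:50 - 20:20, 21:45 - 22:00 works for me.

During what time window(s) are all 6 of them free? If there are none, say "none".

08:55-09:25, 18:35-18:55

Nadia ∩ Sven: 08:00-09:25, 18:35-21:05.
Nadia ∩ Sven ∩ Uma: 08:55-09:25, 18:35-18:55.
Nadia ∩ Sven ∩ Uma ∩ Oliver: 08:55-09:25, 18:35-18:55.
Nadia ∩ Sven ∩ Uma ∩ Oliver ∩ Viktor: 08:55-09:25, 18:35-18:55.
Nadia ∩ Sven ∩ Uma ∩ Oliver ∩ Viktor ∩ Jonas: 08:55-09:25, 18:35-18:55.
Those are the intersection windows.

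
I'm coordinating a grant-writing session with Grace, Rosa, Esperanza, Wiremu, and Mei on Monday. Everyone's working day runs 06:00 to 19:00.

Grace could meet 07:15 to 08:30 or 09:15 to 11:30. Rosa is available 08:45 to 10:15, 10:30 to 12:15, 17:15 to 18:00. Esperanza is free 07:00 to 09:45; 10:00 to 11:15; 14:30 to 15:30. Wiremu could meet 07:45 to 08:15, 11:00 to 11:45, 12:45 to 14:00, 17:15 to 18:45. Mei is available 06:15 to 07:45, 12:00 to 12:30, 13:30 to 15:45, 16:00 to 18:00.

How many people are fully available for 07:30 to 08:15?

Grace and Esperanza can make the full 07:30-08:15 slot — that's 2.

2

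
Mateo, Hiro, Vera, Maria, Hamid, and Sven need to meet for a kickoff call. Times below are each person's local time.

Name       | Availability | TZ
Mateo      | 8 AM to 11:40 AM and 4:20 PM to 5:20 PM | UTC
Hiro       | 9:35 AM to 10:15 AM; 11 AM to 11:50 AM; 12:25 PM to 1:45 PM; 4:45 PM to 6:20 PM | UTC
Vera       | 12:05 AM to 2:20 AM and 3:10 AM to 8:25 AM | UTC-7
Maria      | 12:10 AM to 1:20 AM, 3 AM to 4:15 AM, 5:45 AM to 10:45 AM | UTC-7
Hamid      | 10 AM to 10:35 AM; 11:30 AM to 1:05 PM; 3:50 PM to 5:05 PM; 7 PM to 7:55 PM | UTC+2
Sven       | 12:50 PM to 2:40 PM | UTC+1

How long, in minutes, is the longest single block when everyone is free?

Mateo in UTC: 08:00-11:40, 16:20-17:20.
Hiro in UTC: 09:35-10:15, 11:00-11:50, 12:25-13:45, 16:45-18:20.
Vera in UTC: 07:05-09:20, 10:10-15:25 (add 7h to convert from UTC-7).
Maria in UTC: 07:10-08:20, 10:00-11:15, 12:45-17:45 (add 7h to convert from UTC-7).
Hamid in UTC: 08:00-08:35, 09:30-11:05, 13:50-15:05, 17:00-17:55 (subtract 2h to convert from UTC+2).
Sven in UTC: 11:50-13:40 (subtract 1h to convert from UTC+1).
Mateo ∩ Hiro: 09:35-10:15, 11:00-11:40, 16:45-17:20.
Mateo ∩ Hiro ∩ Vera: 10:10-10:15, 11:00-11:40.
Mateo ∩ Hiro ∩ Vera ∩ Maria: 10:10-10:15, 11:00-11:15.
Mateo ∩ Hiro ∩ Vera ∩ Maria ∩ Hamid: 10:10-10:15, 11:00-11:05.
Mateo ∩ Hiro ∩ Vera ∩ Maria ∩ Hamid ∩ Sven: ∅.
There is no time when everyone is free.
No common window exists, so the longest block is 0 minutes.

0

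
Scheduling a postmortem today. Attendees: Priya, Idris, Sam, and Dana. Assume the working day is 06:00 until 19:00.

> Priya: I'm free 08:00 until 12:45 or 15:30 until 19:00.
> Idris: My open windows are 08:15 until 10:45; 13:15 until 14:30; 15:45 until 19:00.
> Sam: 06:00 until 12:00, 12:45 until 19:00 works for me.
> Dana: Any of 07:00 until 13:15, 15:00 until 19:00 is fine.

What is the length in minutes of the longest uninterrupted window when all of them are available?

Priya ∩ Idris: 08:15-10:45, 15:45-19:00.
Priya ∩ Idris ∩ Sam: 08:15-10:45, 15:45-19:00.
Priya ∩ Idris ∩ Sam ∩ Dana: 08:15-10:45, 15:45-19:00.
Those are the intersection windows.
The longest is 15:45-19:00 at 195 minutes.

195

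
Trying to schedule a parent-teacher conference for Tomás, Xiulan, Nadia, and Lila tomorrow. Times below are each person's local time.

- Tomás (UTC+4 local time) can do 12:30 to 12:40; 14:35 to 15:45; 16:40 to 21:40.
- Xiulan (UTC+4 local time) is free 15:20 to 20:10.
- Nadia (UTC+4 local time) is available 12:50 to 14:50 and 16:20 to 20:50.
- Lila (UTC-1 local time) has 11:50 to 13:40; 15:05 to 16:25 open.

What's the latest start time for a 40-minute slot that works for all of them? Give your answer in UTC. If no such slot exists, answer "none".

Tomás in UTC: 08:30-08:40, 10:35-11:45, 12:40-17:40 (subtract 4h to convert from UTC+4).
Xiulan in UTC: 11:20-16:10 (subtract 4h to convert from UTC+4).
Nadia in UTC: 08:50-10:50, 12:20-16:50 (subtract 4h to convert from UTC+4).
Lila in UTC: 12:50-14:40, 16:05-17:25 (add 1h to convert from UTC-1).
Tomás ∩ Xiulan: 11:20-11:45, 12:40-16:10.
Tomás ∩ Xiulan ∩ Nadia: 12:40-16:10.
Tomás ∩ Xiulan ∩ Nadia ∩ Lila: 12:50-14:40, 16:05-16:10.
Those are the intersection windows.
The last common window of at least 40 minutes is 12:50-14:40; a 40-minute meeting can start as late as 14:00 and still end by 14:40.

14:00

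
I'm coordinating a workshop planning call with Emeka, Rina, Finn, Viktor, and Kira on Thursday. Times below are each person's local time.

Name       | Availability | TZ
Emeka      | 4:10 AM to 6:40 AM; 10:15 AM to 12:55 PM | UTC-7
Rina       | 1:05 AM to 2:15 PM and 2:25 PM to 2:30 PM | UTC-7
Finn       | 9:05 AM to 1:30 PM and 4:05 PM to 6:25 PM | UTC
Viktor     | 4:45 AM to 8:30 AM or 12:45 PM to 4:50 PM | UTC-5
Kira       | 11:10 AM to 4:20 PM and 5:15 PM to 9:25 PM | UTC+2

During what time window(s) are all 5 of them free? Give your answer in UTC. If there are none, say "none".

Emeka in UTC: 11:10-13:40, 17:15-19:55 (add 7h to convert from UTC-7).
Rina in UTC: 08:05-21:15, 21:25-21:30 (add 7h to convert from UTC-7).
Finn in UTC: 09:05-13:30, 16:05-18:25.
Viktor in UTC: 09:45-13:30, 17:45-21:50 (add 5h to convert from UTC-5).
Kira in UTC: 09:10-14:20, 15:15-19:25 (subtract 2h to convert from UTC+2).
Emeka ∩ Rina: 11:10-13:40, 17:15-19:55.
Emeka ∩ Rina ∩ Finn: 11:10-13:30, 17:15-18:25.
Emeka ∩ Rina ∩ Finn ∩ Viktor: 11:10-13:30, 17:45-18:25.
Emeka ∩ Rina ∩ Finn ∩ Viktor ∩ Kira: 11:10-13:30, 17:45-18:25.
Those are the intersection windows.

11:10-13:30, 17:45-18:25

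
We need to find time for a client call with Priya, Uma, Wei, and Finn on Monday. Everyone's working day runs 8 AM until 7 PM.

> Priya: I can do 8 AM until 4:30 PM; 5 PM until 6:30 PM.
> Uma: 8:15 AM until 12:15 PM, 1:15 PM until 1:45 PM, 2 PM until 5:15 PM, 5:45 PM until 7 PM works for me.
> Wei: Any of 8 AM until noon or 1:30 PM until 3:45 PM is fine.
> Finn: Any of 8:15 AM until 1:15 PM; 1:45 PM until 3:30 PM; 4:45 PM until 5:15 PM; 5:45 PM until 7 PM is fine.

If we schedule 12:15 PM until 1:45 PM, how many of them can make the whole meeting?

Priya can make the full 12:15-13:45 slot — that's 1.

1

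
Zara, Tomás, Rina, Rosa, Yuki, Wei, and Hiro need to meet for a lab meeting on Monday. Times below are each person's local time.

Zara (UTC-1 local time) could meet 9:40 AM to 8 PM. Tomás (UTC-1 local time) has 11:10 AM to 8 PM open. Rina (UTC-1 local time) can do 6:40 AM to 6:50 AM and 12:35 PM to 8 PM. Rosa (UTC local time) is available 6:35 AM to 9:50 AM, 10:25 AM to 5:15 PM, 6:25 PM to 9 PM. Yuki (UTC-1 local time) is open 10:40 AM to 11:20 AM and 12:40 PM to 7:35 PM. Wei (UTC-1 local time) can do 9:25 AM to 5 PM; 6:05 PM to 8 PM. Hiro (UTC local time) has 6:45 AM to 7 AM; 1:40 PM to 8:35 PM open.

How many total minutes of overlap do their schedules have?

Zara in UTC: 10:40-21:00 (add 1h to convert from UTC-1).
Tomás in UTC: 12:10-21:00 (add 1h to convert from UTC-1).
Rina in UTC: 07:40-07:50, 13:35-21:00 (add 1h to convert from UTC-1).
Rosa in UTC: 06:35-09:50, 10:25-17:15, 18:25-21:00.
Yuki in UTC: 11:40-12:20, 13:40-20:35 (add 1h to convert from UTC-1).
Wei in UTC: 10:25-18:00, 19:05-21:00 (add 1h to convert from UTC-1).
Hiro in UTC: 06:45-07:00, 13:40-20:35.
Zara ∩ Tomás: 12:10-21:00.
Zara ∩ Tomás ∩ Rina: 13:35-21:00.
Zara ∩ Tomás ∩ Rina ∩ Rosa: 13:35-17:15, 18:25-21:00.
Zara ∩ Tomás ∩ Rina ∩ Rosa ∩ Yuki: 13:40-17:15, 18:25-20:35.
Zara ∩ Tomás ∩ Rina ∩ Rosa ∩ Yuki ∩ Wei: 13:40-17:15, 19:05-20:35.
Zara ∩ Tomás ∩ Rina ∩ Rosa ∩ Yuki ∩ Wei ∩ Hiro: 13:40-17:15, 19:05-20:35.
Summing the common windows: 215 + 90 = 305 minutes.

305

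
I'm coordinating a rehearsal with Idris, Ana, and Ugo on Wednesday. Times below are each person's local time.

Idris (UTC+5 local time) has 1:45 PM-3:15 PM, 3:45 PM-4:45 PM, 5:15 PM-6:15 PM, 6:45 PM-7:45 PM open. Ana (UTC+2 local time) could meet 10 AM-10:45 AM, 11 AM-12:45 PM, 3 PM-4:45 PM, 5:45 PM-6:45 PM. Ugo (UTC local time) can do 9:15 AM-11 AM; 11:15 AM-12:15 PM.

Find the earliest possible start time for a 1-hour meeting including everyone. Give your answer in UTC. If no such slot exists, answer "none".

09:15

Idris in UTC: 08:45-10:15, 10:45-11:45, 12:15-13:15, 13:45-14:45 (subtract 5h to convert from UTC+5).
Ana in UTC: 08:00-08:45, 09:00-10:45, 13:00-14:45, 15:45-16:45 (subtract 2h to convert from UTC+2).
Ugo in UTC: 09:15-11:00, 11:15-12:15.
Idris ∩ Ana: 09:00-10:15, 13:00-13:15, 13:45-14:45.
Idris ∩ Ana ∩ Ugo: 09:15-10:15.
So the common availability across everyone is 09:15-10:15.
The first common window of at least 60 minutes is 09:15-10:15, so the earliest start is 09:15.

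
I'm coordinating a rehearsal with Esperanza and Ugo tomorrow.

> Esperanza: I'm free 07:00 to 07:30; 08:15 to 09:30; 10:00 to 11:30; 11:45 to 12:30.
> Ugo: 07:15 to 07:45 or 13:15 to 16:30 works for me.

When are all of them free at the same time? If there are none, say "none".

07:15-07:30

Esperanza ∩ Ugo: 07:15-07:30.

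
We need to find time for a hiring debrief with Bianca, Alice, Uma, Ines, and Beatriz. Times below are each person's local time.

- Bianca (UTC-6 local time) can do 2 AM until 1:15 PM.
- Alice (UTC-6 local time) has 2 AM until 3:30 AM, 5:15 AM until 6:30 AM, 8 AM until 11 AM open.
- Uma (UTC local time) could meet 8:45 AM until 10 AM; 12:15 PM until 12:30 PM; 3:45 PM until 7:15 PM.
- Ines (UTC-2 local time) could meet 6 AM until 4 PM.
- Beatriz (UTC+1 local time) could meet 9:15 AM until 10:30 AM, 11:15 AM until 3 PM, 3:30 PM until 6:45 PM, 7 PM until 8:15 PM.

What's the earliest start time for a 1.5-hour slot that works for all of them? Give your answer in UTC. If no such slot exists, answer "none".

Bianca in UTC: 08:00-19:15 (add 6h to convert from UTC-6).
Alice in UTC: 08:00-09:30, 11:15-12:30, 14:00-17:00 (add 6h to convert from UTC-6).
Uma in UTC: 08:45-10:00, 12:15-12:30, 15:45-19:15.
Ines in UTC: 08:00-18:00 (add 2h to convert from UTC-2).
Beatriz in UTC: 08:15-09:30, 10:15-14:00, 14:30-17:45, 18:00-19:15 (subtract 1h to convert from UTC+1).
Bianca ∩ Alice: 08:00-09:30, 11:15-12:30, 14:00-17:00.
Bianca ∩ Alice ∩ Uma: 08:45-09:30, 12:15-12:30, 15:45-17:00.
Bianca ∩ Alice ∩ Uma ∩ Ines: 08:45-09:30, 12:15-12:30, 15:45-17:00.
Bianca ∩ Alice ∩ Uma ∩ Ines ∩ Beatriz: 08:45-09:30, 12:15-12:30, 15:45-17:00.
Those are the intersection windows.
No common window is at least 90 minutes long.

none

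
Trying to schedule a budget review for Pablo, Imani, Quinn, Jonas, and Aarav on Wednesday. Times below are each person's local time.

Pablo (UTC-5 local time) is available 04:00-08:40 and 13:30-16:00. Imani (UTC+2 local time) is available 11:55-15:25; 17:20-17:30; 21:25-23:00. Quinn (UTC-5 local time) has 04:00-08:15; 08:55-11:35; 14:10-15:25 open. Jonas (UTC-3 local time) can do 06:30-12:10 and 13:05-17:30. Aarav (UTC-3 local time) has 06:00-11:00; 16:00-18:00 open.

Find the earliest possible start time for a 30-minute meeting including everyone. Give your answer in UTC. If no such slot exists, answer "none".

09:55

Pablo in UTC: 09:00-13:40, 18:30-21:00 (add 5h to convert from UTC-5).
Imani in UTC: 09:55-13:25, 15:20-15:30, 19:25-21:00 (subtract 2h to convert from UTC+2).
Quinn in UTC: 09:00-13:15, 13:55-16:35, 19:10-20:25 (add 5h to convert from UTC-5).
Jonas in UTC: 09:30-15:10, 16:05-20:30 (add 3h to convert from UTC-3).
Aarav in UTC: 09:00-14:00, 19:00-21:00 (add 3h to convert from UTC-3).
Pablo ∩ Imani: 09:55-13:25, 19:25-21:00.
Pablo ∩ Imani ∩ Quinn: 09:55-13:15, 19:25-20:25.
Pablo ∩ Imani ∩ Quinn ∩ Jonas: 09:55-13:15, 19:25-20:25.
Pablo ∩ Imani ∩ Quinn ∩ Jonas ∩ Aarav: 09:55-13:15, 19:25-20:25.
The first common window of at least 30 minutes is 09:55-13:15, so the earliest start is 09:55.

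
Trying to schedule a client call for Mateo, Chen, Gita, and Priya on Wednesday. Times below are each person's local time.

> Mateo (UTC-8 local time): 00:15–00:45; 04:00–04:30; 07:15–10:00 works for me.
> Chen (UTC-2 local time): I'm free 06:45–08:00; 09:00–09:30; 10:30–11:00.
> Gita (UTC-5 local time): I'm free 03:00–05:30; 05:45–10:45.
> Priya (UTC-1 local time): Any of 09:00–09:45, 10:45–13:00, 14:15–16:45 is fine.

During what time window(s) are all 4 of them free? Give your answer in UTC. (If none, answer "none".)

none

Mateo in UTC: 08:15-08:45, 12:00-12:30, 15:15-18:00 (add 8h to convert from UTC-8).
Chen in UTC: 08:45-10:00, 11:00-11:30, 12:30-13:00 (add 2h to convert from UTC-2).
Gita in UTC: 08:00-10:30, 10:45-15:45 (add 5h to convert from UTC-5).
Priya in UTC: 10:00-10:45, 11:45-14:00, 15:15-17:45 (add 1h to convert from UTC-1).
Mateo ∩ Chen: ∅.
Mateo ∩ Chen ∩ Gita: ∅.
Mateo ∩ Chen ∩ Gita ∩ Priya: ∅.
There is no time when everyone is free.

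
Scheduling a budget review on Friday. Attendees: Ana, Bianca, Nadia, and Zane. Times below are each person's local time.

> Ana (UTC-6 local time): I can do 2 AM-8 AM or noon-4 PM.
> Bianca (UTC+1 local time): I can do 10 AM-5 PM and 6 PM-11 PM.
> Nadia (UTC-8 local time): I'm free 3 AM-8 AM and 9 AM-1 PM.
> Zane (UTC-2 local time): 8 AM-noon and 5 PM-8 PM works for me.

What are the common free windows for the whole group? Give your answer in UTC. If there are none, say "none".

Ana in UTC: 08:00-14:00, 18:00-22:00 (add 6h to convert from UTC-6).
Bianca in UTC: 09:00-16:00, 17:00-22:00 (subtract 1h to convert from UTC+1).
Nadia in UTC: 11:00-16:00, 17:00-21:00 (add 8h to convert from UTC-8).
Zane in UTC: 10:00-14:00, 19:00-22:00 (add 2h to convert from UTC-2).
Ana ∩ Bianca: 09:00-14:00, 18:00-22:00.
Ana ∩ Bianca ∩ Nadia: 11:00-14:00, 18:00-21:00.
Ana ∩ Bianca ∩ Nadia ∩ Zane: 11:00-14:00, 19:00-21:00.

11:00-14:00, 19:00-21:00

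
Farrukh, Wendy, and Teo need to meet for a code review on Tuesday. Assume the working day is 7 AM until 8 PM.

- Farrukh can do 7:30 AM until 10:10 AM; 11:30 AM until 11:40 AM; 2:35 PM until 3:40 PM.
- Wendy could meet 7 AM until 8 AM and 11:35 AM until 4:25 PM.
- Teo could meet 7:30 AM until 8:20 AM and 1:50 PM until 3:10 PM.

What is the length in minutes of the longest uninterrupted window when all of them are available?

Farrukh ∩ Wendy: 07:30-08:00, 11:35-11:40, 14:35-15:40.
Farrukh ∩ Wendy ∩ Teo: 07:30-08:00, 14:35-15:10.
So the common availability across everyone is 07:30-08:00, 14:35-15:10.
The longest is 14:35-15:10 at 35 minutes.

35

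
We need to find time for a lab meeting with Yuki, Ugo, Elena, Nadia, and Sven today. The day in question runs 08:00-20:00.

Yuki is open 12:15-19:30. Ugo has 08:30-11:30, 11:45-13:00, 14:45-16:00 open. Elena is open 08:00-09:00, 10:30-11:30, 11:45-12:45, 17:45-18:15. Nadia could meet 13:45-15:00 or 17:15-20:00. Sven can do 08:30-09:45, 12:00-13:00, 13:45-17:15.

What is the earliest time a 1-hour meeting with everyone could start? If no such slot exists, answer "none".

none

Yuki ∩ Ugo: 12:15-13:00, 14:45-16:00.
Yuki ∩ Ugo ∩ Elena: 12:15-12:45.
Yuki ∩ Ugo ∩ Elena ∩ Nadia: ∅.
Yuki ∩ Ugo ∩ Elena ∩ Nadia ∩ Sven: ∅.
There is no time when everyone is free.
No common window is at least 60 minutes long.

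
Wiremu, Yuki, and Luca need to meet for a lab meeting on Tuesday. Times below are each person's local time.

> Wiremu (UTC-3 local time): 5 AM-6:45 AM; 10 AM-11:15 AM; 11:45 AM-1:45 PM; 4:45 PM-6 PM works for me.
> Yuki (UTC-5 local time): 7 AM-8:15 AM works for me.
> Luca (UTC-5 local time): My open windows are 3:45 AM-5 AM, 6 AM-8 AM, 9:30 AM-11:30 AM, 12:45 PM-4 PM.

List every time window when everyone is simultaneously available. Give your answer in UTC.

none

Wiremu in UTC: 08:00-09:45, 13:00-14:15, 14:45-16:45, 19:45-21:00 (add 3h to convert from UTC-3).
Yuki in UTC: 12:00-13:15 (add 5h to convert from UTC-5).
Luca in UTC: 08:45-10:00, 11:00-13:00, 14:30-16:30, 17:45-21:00 (add 5h to convert from UTC-5).
Wiremu ∩ Yuki: 13:00-13:15.
Wiremu ∩ Yuki ∩ Luca: ∅.
There is no time when everyone is free.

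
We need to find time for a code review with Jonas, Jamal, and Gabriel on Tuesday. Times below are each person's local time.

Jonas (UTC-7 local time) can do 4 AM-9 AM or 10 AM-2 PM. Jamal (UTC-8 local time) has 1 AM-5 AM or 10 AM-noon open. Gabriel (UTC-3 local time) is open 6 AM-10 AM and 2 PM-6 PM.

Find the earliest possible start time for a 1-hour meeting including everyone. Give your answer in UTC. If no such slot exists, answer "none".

Jonas in UTC: 11:00-16:00, 17:00-21:00 (add 7h to convert from UTC-7).
Jamal in UTC: 09:00-13:00, 18:00-20:00 (add 8h to convert from UTC-8).
Gabriel in UTC: 09:00-13:00, 17:00-21:00 (add 3h to convert from UTC-3).
Jonas ∩ Jamal: 11:00-13:00, 18:00-20:00.
Jonas ∩ Jamal ∩ Gabriel: 11:00-13:00, 18:00-20:00.
Those are the intersection windows.
The first common window of at least 60 minutes is 11:00-13:00, so the earliest start is 11:00.

11:00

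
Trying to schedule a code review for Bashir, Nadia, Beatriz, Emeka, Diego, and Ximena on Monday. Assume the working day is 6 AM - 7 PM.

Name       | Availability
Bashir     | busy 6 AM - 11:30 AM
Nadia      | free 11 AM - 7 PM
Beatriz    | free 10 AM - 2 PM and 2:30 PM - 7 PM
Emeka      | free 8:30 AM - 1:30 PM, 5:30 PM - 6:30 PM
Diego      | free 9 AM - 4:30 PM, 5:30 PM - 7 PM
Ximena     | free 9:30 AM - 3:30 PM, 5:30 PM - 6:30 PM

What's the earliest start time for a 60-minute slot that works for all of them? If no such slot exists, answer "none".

Bashir free: 11:30-19:00 (invert busy blocks within the working day).
Nadia free: 11:00-19:00.
Beatriz free: 10:00-14:00, 14:30-19:00.
Emeka free: 08:30-13:30, 17:30-18:30.
Diego free: 09:00-16:30, 17:30-19:00.
Ximena free: 09:30-15:30, 17:30-18:30.
Bashir ∩ Nadia: 11:30-19:00.
Bashir ∩ Nadia ∩ Beatriz: 11:30-14:00, 14:30-19:00.
Bashir ∩ Nadia ∩ Beatriz ∩ Emeka: 11:30-13:30, 17:30-18:30.
Bashir ∩ Nadia ∩ Beatriz ∩ Emeka ∩ Diego: 11:30-13:30, 17:30-18:30.
Bashir ∩ Nadia ∩ Beatriz ∩ Emeka ∩ Diego ∩ Ximena: 11:30-13:30, 17:30-18:30.
The first common window of at least 60 minutes is 11:30-13:30, so the earliest start is 11:30.

11:30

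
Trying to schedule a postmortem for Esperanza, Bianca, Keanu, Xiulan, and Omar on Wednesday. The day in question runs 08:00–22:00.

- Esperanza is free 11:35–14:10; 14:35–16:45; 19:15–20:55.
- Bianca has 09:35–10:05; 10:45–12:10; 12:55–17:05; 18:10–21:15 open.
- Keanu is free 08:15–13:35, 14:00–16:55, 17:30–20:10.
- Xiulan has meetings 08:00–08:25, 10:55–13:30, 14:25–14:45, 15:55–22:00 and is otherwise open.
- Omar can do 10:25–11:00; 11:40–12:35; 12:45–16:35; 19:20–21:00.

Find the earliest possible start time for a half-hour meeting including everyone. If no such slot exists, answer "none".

Esperanza free: 11:35-14:10, 14:35-16:45, 19:15-20:55.
Bianca free: 09:35-10:05, 10:45-12:10, 12:55-17:05, 18:10-21:15.
Keanu free: 08:15-13:35, 14:00-16:55, 17:30-20:10.
Xiulan free: 08:25-10:55, 13:30-14:25, 14:45-15:55 (invert busy blocks within the working day).
Omar free: 10:25-11:00, 11:40-12:35, 12:45-16:35, 19:20-21:00.
Esperanza ∩ Bianca: 11:35-12:10, 12:55-14:10, 14:35-16:45, 19:15-20:55.
Esperanza ∩ Bianca ∩ Keanu: 11:35-12:10, 12:55-13:35, 14:00-14:10, 14:35-16:45, 19:15-20:10.
Esperanza ∩ Bianca ∩ Keanu ∩ Xiulan: 13:30-13:35, 14:00-14:10, 14:45-15:55.
Esperanza ∩ Bianca ∩ Keanu ∩ Xiulan ∩ Omar: 13:30-13:35, 14:00-14:10, 14:45-15:55.
The first common window of at least 30 minutes is 14:45-15:55, so the earliest start is 14:45.

14:45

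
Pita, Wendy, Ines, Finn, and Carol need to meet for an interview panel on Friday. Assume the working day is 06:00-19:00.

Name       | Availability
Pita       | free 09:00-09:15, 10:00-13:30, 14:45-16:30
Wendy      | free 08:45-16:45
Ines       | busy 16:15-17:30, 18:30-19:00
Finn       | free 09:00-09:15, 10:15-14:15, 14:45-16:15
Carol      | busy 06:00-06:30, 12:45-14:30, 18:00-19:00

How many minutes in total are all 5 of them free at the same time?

255

Pita free: 09:00-09:15, 10:00-13:30, 14:45-16:30.
Wendy free: 08:45-16:45.
Ines free: 06:00-16:15, 17:30-18:30 (invert busy blocks within the working day).
Finn free: 09:00-09:15, 10:15-14:15, 14:45-16:15.
Carol free: 06:30-12:45, 14:30-18:00 (invert busy blocks within the working day).
Pita ∩ Wendy: 09:00-09:15, 10:00-13:30, 14:45-16:30.
Pita ∩ Wendy ∩ Ines: 09:00-09:15, 10:00-13:30, 14:45-16:15.
Pita ∩ Wendy ∩ Ines ∩ Finn: 09:00-09:15, 10:15-13:30, 14:45-16:15.
Pita ∩ Wendy ∩ Ines ∩ Finn ∩ Carol: 09:00-09:15, 10:15-12:45, 14:45-16:15.
Summing the common windows: 15 + 150 + 90 = 255 minutes.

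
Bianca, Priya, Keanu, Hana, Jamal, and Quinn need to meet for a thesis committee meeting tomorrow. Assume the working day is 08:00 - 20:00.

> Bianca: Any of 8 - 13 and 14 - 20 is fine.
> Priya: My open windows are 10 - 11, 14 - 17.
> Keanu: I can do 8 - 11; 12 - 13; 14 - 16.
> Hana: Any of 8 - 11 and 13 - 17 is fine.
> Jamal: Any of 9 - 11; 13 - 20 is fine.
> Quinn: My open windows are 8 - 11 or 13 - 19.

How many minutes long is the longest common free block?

120

Bianca ∩ Priya: 10:00-11:00, 14:00-17:00.
Bianca ∩ Priya ∩ Keanu: 10:00-11:00, 14:00-16:00.
Bianca ∩ Priya ∩ Keanu ∩ Hana: 10:00-11:00, 14:00-16:00.
Bianca ∩ Priya ∩ Keanu ∩ Hana ∩ Jamal: 10:00-11:00, 14:00-16:00.
Bianca ∩ Priya ∩ Keanu ∩ Hana ∩ Jamal ∩ Quinn: 10:00-11:00, 14:00-16:00.
So the common availability across everyone is 10:00-11:00, 14:00-16:00.
The longest is 14:00-16:00 at 120 minutes.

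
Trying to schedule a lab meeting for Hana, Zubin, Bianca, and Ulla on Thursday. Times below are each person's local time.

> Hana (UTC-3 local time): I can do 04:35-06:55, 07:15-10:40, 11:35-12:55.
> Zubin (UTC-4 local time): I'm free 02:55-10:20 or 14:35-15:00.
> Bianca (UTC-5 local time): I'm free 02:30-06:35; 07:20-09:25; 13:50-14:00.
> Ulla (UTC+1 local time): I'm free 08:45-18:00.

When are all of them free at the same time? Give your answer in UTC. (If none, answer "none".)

Hana in UTC: 07:35-09:55, 10:15-13:40, 14:35-15:55 (add 3h to convert from UTC-3).
Zubin in UTC: 06:55-14:20, 18:35-19:00 (add 4h to convert from UTC-4).
Bianca in UTC: 07:30-11:35, 12:20-14:25, 18:50-19:00 (add 5h to convert from UTC-5).
Ulla in UTC: 07:45-17:00 (subtract 1h to convert from UTC+1).
Hana ∩ Zubin: 07:35-09:55, 10:15-13:40.
Hana ∩ Zubin ∩ Bianca: 07:35-09:55, 10:15-11:35, 12:20-13:40.
Hana ∩ Zubin ∩ Bianca ∩ Ulla: 07:45-09:55, 10:15-11:35, 12:20-13:40.

07:45-09:55, 10:15-11:35, 12:20-13:40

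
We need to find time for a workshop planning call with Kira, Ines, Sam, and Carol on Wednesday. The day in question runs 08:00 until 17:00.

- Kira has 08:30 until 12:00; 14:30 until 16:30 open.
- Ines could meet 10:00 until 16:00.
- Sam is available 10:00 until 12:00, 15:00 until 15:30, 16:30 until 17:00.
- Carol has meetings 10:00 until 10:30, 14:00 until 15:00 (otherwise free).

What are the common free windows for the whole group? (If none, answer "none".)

10:30-12:00, 15:00-15:30

Kira free: 08:30-12:00, 14:30-16:30.
Ines free: 10:00-16:00.
Sam free: 10:00-12:00, 15:00-15:30, 16:30-17:00.
Carol free: 08:00-10:00, 10:30-14:00, 15:00-17:00 (invert busy blocks within the working day).
Kira ∩ Ines: 10:00-12:00, 14:30-16:00.
Kira ∩ Ines ∩ Sam: 10:00-12:00, 15:00-15:30.
Kira ∩ Ines ∩ Sam ∩ Carol: 10:30-12:00, 15:00-15:30.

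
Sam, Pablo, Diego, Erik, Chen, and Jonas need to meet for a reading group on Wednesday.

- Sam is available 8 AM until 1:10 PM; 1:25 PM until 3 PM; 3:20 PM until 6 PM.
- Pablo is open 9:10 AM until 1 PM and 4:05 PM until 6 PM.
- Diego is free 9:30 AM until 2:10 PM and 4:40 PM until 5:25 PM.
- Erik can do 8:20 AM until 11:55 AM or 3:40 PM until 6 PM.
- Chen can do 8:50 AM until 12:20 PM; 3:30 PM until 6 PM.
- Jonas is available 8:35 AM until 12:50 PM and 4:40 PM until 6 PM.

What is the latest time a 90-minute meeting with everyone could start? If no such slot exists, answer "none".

10:25

Sam ∩ Pablo: 09:10-13:00, 16:05-18:00.
Sam ∩ Pablo ∩ Diego: 09:30-13:00, 16:40-17:25.
Sam ∩ Pablo ∩ Diego ∩ Erik: 09:30-11:55, 16:40-17:25.
Sam ∩ Pablo ∩ Diego ∩ Erik ∩ Chen: 09:30-11:55, 16:40-17:25.
Sam ∩ Pablo ∩ Diego ∩ Erik ∩ Chen ∩ Jonas: 09:30-11:55, 16:40-17:25.
The last common window of at least 90 minutes is 09:30-11:55; a 90-minute meeting can start as late as 10:25 and still end by 11:55.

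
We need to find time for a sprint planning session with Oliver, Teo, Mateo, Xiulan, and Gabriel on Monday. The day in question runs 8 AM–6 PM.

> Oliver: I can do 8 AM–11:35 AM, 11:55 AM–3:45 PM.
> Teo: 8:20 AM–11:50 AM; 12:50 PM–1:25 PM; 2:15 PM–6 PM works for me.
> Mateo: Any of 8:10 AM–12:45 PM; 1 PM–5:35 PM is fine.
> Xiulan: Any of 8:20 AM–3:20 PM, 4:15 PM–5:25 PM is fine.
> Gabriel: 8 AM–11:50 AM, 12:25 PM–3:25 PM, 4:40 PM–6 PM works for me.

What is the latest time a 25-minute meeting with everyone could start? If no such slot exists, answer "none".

Oliver ∩ Teo: 08:20-11:35, 12:50-13:25, 14:15-15:45.
Oliver ∩ Teo ∩ Mateo: 08:20-11:35, 13:00-13:25, 14:15-15:45.
Oliver ∩ Teo ∩ Mateo ∩ Xiulan: 08:20-11:35, 13:00-13:25, 14:15-15:20.
Oliver ∩ Teo ∩ Mateo ∩ Xiulan ∩ Gabriel: 08:20-11:35, 13:00-13:25, 14:15-15:20.
The last common window of at least 25 minutes is 14:15-15:20; a 25-minute meeting can start as late as 14:55 and still end by 15:20.

14:55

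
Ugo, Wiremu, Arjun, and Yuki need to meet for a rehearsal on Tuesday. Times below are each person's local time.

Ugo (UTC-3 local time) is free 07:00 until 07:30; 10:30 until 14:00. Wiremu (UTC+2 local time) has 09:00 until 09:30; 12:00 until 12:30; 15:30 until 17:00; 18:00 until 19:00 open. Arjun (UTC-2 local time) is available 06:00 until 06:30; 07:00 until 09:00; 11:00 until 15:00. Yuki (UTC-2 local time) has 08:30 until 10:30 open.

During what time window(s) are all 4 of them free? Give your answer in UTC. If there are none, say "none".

Ugo in UTC: 10:00-10:30, 13:30-17:00 (add 3h to convert from UTC-3).
Wiremu in UTC: 07:00-07:30, 10:00-10:30, 13:30-15:00, 16:00-17:00 (subtract 2h to convert from UTC+2).
Arjun in UTC: 08:00-08:30, 09:00-11:00, 13:00-17:00 (add 2h to convert from UTC-2).
Yuki in UTC: 10:30-12:30 (add 2h to convert from UTC-2).
Ugo ∩ Wiremu: 10:00-10:30, 13:30-15:00, 16:00-17:00.
Ugo ∩ Wiremu ∩ Arjun: 10:00-10:30, 13:30-15:00, 16:00-17:00.
Ugo ∩ Wiremu ∩ Arjun ∩ Yuki: ∅.
There is no time when everyone is free.

none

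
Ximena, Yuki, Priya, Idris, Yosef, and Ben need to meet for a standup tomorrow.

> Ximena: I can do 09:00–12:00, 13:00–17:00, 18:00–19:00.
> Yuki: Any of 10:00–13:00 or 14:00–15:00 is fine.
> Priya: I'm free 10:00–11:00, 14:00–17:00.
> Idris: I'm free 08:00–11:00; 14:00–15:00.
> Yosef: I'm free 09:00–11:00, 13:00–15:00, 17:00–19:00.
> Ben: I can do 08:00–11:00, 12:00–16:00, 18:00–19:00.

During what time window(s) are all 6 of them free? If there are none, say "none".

Ximena ∩ Yuki: 10:00-12:00, 14:00-15:00.
Ximena ∩ Yuki ∩ Priya: 10:00-11:00, 14:00-15:00.
Ximena ∩ Yuki ∩ Priya ∩ Idris: 10:00-11:00, 14:00-15:00.
Ximena ∩ Yuki ∩ Priya ∩ Idris ∩ Yosef: 10:00-11:00, 14:00-15:00.
Ximena ∩ Yuki ∩ Priya ∩ Idris ∩ Yosef ∩ Ben: 10:00-11:00, 14:00-15:00.
So the common availability across everyone is 10:00-11:00, 14:00-15:00.

10:00-11:00, 14:00-15:00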